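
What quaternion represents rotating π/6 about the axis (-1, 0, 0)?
0.9659 - 0.2588i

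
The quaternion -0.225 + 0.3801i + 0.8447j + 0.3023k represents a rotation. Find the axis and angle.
axis = (0.3901, 0.8669, 0.3103), θ = 206°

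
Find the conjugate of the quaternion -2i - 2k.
2i + 2k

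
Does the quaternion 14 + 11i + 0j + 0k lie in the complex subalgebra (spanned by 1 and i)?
Yes. The quaternion 14 + 11i has j- and k-coefficients y = z = 0, so it lies in the complex subalgebra spanned by 1 and i.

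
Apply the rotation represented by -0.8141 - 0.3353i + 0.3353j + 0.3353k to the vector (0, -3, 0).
(-0.963, -1.651, -2.312)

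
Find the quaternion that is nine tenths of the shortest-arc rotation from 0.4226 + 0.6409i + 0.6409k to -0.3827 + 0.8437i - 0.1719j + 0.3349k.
-0.3056 + 0.8563i - 0.1593j + 0.3847k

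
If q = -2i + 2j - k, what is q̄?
2i - 2j + k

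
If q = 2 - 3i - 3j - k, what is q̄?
2 + 3i + 3j + k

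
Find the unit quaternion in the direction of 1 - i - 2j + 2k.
0.3162 - 0.3162i - 0.6325j + 0.6325k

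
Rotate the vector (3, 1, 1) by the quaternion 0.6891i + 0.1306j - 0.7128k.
(-0.953, -0.612, -3.117)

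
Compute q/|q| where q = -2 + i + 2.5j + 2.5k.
-0.4781 + 0.239i + 0.5976j + 0.5976k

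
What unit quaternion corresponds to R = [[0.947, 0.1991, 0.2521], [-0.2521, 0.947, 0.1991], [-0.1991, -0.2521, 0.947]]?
0.9799 - 0.1151i + 0.1151j - 0.1151k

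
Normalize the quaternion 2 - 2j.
0.7071 - 0.7071j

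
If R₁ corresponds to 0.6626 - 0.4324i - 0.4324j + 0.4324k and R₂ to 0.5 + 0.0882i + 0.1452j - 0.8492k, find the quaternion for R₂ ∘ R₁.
0.7994 - 0.4622i + 0.2091j - 0.3218k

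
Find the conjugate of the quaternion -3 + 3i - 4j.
-3 - 3i + 4j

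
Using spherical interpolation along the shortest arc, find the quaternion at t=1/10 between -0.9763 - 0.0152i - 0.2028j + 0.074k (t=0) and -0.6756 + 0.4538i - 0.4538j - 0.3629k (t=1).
-0.9706 + 0.0362i - 0.2363j + 0.0278k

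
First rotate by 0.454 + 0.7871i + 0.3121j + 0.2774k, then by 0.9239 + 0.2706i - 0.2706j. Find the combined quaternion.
0.2909 + 0.775i + 0.0904j + 0.5537k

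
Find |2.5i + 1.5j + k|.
3.082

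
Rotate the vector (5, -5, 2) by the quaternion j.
(-5, -5, -2)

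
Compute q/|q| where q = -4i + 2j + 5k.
-0.5963i + 0.2981j + 0.7454k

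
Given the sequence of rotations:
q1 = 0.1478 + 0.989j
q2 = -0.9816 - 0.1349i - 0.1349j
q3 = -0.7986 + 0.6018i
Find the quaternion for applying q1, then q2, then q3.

q2 · q1 = -0.0117 - 0.0199i - 0.9907j - 0.1334k
q3 · q2 · q1 = 0.0213 + 0.0089i + 0.8715j - 0.4897k
0.0213 + 0.0089i + 0.8715j - 0.4897k


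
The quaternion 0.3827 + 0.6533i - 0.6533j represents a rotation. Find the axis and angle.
axis = (√2/2, -√2/2, 0), θ = 3π/4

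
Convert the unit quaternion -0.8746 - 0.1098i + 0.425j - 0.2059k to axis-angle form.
axis = (-0.2265, 0.8766, -0.4247), θ = 302°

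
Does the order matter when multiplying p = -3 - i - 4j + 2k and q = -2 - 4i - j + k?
Yes: pq = -4 + 12i + 4j - 22k ≠ -4 + 16i + 18j + 8k = qp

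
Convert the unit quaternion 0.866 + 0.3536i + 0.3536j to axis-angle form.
axis = (√2/2, √2/2, 0), θ = π/3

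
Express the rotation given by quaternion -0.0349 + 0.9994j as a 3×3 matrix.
[[-0.9976, 0, -0.0698], [0, 1, 0], [0.0698, 0, -0.9976]]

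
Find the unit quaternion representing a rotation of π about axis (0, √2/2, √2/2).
0.7071j + 0.7071k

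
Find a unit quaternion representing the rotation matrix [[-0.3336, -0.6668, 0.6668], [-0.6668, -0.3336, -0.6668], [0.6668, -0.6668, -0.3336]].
0.5774i - 0.5774j + 0.5774k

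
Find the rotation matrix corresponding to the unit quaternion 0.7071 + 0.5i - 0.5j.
[[0.5, -0.5, -0.7071], [-0.5, 0.5, -0.7071], [0.7071, 0.7071, 0]]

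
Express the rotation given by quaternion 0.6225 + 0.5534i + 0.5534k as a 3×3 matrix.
[[0.3875, -0.689, 0.6125], [0.689, -0.225, -0.689], [0.6125, 0.689, 0.3875]]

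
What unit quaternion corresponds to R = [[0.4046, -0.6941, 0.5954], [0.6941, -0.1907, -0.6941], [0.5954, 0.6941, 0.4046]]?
0.6361 + 0.5456i + 0.5456k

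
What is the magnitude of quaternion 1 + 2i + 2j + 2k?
√13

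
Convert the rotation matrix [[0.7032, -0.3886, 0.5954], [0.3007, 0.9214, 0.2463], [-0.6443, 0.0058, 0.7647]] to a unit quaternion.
0.9205 - 0.0653i + 0.3367j + 0.1872k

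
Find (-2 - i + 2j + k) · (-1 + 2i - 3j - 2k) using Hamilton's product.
12 - 4i + 4j + 2k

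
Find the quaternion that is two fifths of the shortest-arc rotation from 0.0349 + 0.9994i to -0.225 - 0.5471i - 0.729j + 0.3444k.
0.1269 + 0.9198i + 0.3356j - 0.1586k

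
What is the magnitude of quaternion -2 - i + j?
√6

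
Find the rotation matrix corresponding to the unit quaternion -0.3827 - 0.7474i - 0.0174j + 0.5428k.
[[0.4101, 0.4415, -0.7981], [-0.3894, -0.7065, -0.5909], [-0.8247, 0.5532, -0.1178]]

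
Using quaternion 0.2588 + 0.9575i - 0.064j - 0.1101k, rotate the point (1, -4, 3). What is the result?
(0.498, 1.807, -4.742)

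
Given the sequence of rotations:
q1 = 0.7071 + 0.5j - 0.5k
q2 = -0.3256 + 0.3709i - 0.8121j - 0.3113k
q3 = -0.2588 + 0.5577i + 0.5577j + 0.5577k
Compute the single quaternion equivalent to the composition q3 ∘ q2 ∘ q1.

q2 · q1 = 0.0202 + 0.824i - 0.5516j + 0.1281k
q3 · q2 · q1 = -0.2286 + 0.1771i + 0.5421j - 0.7891k
-0.2286 + 0.1771i + 0.5421j - 0.7891k


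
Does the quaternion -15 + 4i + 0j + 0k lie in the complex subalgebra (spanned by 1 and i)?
Yes. The quaternion -15 + 4i has j- and k-coefficients y = z = 0, so it lies in the complex subalgebra spanned by 1 and i.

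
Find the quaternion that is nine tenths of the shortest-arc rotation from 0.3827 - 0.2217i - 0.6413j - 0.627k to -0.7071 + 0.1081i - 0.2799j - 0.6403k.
-0.6233 + 0.0735i - 0.3524j - 0.6942k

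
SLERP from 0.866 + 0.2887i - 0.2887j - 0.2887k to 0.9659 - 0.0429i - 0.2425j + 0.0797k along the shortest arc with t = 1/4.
0.914 + 0.2096i - 0.284j - 0.2k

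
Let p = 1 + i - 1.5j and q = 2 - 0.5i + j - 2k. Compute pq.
4 + 4.5i - 1.75k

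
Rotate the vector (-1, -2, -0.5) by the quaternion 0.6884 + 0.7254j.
(-0.447, -2, 1.025)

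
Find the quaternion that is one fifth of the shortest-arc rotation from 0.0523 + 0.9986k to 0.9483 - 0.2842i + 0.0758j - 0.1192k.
-0.2323 + 0.0843i - 0.0225j + 0.9687k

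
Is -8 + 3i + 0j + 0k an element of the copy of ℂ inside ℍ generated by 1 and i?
Yes. The quaternion -8 + 3i has j- and k-coefficients y = z = 0, so it lies in the complex subalgebra spanned by 1 and i.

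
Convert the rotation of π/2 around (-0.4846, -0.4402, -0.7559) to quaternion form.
0.7071 - 0.3427i - 0.3113j - 0.5345k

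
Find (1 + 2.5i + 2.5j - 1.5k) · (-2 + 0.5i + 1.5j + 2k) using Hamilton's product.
-4 + 2.75i - 9.25j + 7.5k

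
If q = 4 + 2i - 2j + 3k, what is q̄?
4 - 2i + 2j - 3k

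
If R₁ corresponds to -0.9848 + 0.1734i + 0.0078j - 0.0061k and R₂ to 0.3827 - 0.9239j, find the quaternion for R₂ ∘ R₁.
-0.3697 + 0.072i + 0.9128j + 0.1579k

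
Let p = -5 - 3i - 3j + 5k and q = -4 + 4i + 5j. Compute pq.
47 - 33i + 7j - 23k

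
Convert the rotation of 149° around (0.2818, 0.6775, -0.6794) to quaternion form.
0.2672 + 0.2716i + 0.6529j - 0.6547k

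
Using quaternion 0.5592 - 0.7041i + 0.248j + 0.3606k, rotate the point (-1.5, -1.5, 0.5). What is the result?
(0.088, 0.779, 2.033)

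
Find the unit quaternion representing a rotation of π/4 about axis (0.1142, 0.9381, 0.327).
0.9239 + 0.0437i + 0.359j + 0.1251k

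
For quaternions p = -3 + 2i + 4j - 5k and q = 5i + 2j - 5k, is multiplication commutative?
No: pq = -43 - 25i - 21j - k ≠ -43 - 5i + 9j + 31k = qp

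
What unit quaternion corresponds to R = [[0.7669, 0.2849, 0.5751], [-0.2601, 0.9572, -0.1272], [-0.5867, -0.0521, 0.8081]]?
0.9397 + 0.02i + 0.3091j - 0.145k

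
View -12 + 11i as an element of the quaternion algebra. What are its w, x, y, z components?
-12 + 11i + 0j + 0k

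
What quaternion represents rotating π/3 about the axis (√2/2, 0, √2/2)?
0.866 + 0.3536i + 0.3536k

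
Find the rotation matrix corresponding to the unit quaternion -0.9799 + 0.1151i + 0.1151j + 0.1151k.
[[0.947, 0.2521, -0.1991], [-0.1991, 0.947, 0.2521], [0.2521, -0.1991, 0.947]]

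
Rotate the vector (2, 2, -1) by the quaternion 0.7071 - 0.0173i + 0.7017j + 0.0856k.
(-1.279, 2.018, -1.814)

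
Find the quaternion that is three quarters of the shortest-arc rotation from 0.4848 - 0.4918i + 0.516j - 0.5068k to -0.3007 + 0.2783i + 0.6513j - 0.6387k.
-0.0992 + 0.0782i + 0.7081j - 0.6947k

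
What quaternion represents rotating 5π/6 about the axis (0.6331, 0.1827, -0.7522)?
0.2588 + 0.6115i + 0.1765j - 0.7266k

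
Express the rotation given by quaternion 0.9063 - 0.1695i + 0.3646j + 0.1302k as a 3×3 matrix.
[[0.7002, -0.3596, 0.6167], [0.1124, 0.9086, 0.4022], [-0.705, -0.2123, 0.6767]]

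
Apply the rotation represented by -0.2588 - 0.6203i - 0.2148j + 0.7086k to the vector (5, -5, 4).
(-6.72, 0.865, -4.482)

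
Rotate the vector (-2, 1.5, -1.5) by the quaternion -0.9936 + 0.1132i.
(-2, 1.124, -1.799)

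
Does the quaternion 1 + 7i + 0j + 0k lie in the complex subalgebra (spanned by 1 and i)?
Yes. The quaternion 1 + 7i has j- and k-coefficients y = z = 0, so it lies in the complex subalgebra spanned by 1 and i.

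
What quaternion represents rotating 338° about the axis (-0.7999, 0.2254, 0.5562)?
-0.9816 - 0.1526i + 0.043j + 0.1061k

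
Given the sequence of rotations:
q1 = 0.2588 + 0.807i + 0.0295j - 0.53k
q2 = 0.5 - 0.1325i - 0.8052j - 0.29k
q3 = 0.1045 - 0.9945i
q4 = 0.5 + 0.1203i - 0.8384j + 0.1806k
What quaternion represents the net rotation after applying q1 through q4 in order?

q2 · q1 = 0.1064 + 0.8045i - 0.4979j + 0.3058k
q3 · q2 · q1 = 0.8112 - 0.0217i + 0.2521j + 0.5271k
q4 · q3 · q2 · q1 = 0.5244 - 0.4007i - 0.6214j + 0.4222k
0.5244 - 0.4007i - 0.6214j + 0.4222k


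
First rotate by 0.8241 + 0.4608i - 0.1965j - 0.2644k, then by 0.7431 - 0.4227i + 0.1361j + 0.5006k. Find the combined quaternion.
0.9663 + 0.0565i + 0.0851j + 0.2364k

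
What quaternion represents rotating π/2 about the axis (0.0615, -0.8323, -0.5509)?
0.7071 + 0.0435i - 0.5885j - 0.3895k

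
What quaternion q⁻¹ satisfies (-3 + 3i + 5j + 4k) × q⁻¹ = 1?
-0.0508 - 0.0508i - 0.0847j - 0.0678k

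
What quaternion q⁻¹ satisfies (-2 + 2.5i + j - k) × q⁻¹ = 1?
-0.1633 - 0.2041i - 0.0816j + 0.0816k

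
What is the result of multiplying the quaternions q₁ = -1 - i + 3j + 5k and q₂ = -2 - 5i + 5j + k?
-23 - 15i - 35j - k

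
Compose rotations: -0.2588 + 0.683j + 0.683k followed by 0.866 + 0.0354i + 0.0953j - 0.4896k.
0.0452 + 0.3903i + 0.5426j + 0.7424k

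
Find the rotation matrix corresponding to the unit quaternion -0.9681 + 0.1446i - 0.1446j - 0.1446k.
[[0.9164, -0.3218, 0.2382], [0.2382, 0.9164, 0.3218], [-0.3218, -0.2382, 0.9164]]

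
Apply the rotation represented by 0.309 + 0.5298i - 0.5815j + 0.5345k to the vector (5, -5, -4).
(2.666, 3.031, 7.05)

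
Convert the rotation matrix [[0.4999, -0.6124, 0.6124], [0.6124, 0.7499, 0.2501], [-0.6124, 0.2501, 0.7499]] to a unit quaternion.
0.866 + 0.3536j + 0.3536k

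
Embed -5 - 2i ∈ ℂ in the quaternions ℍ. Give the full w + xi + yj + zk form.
-5 - 2i + 0j + 0k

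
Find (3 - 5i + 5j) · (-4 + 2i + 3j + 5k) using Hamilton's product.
-17 + 51i + 14j - 10k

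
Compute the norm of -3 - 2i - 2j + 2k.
√21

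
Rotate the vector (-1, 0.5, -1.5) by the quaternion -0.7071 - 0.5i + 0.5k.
(0.604, 1.768, 0.104)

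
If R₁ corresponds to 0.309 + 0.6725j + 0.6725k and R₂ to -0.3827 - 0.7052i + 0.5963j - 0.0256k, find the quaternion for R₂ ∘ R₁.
-0.5021 + 0.2003i + 0.4011j - 0.7395k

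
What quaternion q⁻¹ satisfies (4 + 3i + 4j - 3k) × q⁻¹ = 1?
0.08 - 0.06i - 0.08j + 0.06k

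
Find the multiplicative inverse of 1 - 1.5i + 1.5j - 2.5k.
0.0851 + 0.1277i - 0.1277j + 0.2128k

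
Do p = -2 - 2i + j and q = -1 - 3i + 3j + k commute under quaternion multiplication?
No: pq = -7 + 9i - 5j - 5k ≠ -7 + 7i - 9j + k = qp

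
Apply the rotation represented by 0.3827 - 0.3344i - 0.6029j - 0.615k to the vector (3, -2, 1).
(-3.248, 0.755, 1.696)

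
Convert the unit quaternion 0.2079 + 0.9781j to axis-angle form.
axis = (0, 1, 0), θ = 156°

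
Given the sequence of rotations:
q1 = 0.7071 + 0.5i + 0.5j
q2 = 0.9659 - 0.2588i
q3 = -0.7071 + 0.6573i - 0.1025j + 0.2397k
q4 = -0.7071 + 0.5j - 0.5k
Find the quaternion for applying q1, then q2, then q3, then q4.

q2 · q1 = 0.8124 + 0.3i + 0.4829j - 0.1294k
q3 · q2 · q1 = -0.6911 + 0.2194i - 0.2678j + 0.6344k
q4 · q3 · q2 · q1 = 0.9398 + 0.0282i - 0.2659j - 0.2127k
0.9398 + 0.0282i - 0.2659j - 0.2127k


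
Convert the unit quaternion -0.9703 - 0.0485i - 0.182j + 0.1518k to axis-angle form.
axis = (-0.2005, -0.7524, 0.6275), θ = 332°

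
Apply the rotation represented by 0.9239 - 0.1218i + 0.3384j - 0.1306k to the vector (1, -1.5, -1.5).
(-0.487, -1.933, -1.235)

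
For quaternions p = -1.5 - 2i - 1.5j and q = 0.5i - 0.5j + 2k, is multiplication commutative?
No: pq = 0.25 - 3.75i + 4.75j - 1.25k ≠ 0.25 + 2.25i - 3.25j - 4.75k = qp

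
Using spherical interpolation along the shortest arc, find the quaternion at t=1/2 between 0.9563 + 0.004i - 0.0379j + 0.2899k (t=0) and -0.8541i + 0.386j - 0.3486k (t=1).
0.6392 + 0.5736i - 0.2833j + 0.4268k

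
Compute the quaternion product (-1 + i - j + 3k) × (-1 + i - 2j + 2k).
-8 + 2i + 4j - 6k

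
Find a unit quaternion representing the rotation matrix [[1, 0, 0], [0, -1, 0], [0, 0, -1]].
i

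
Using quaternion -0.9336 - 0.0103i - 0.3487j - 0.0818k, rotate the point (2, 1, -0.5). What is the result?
(1.015, 1.287, -1.601)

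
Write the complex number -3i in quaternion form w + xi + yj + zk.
0 - 3i + 0j + 0k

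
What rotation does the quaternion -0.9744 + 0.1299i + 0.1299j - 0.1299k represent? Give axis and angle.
axis = (√3/3, √3/3, -√3/3), θ = 334°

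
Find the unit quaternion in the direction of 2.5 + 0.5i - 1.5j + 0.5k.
0.8333 + 0.1667i - 0.5j + 0.1667k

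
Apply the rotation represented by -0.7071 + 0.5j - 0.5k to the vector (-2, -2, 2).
(0, -3.414, 0.586)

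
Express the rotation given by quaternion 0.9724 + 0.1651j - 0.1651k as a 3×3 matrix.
[[0.891, 0.3211, 0.3211], [-0.3211, 0.9455, -0.0545], [-0.3211, -0.0545, 0.9455]]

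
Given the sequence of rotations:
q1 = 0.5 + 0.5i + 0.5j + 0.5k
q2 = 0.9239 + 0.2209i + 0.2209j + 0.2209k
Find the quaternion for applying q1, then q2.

q2 · q1 = 0.1306 + 0.5724i + 0.5724j + 0.5724k
0.1306 + 0.5724i + 0.5724j + 0.5724k


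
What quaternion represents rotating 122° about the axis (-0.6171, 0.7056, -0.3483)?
0.4848 - 0.5397i + 0.6171j - 0.3046k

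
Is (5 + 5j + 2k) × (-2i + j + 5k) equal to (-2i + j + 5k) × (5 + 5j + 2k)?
No: pq = -15 + 13i + j + 35k ≠ -15 - 33i + 9j + 15k = qp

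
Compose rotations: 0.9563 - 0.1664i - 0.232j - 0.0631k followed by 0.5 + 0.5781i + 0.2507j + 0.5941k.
0.67 + 0.5916i + 0.0614j + 0.4442k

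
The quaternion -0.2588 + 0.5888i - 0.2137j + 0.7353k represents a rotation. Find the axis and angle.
axis = (0.6096, -0.2212, 0.7612), θ = 7π/6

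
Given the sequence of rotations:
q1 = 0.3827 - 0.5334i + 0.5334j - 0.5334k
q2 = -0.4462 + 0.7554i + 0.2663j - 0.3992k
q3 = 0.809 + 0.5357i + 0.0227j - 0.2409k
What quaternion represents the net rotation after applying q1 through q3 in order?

q2 · q1 = -0.1228 + 0.598i + 0.4798j + 0.6302k
q3 · q2 · q1 = -0.2788 + 0.5479i - 0.0963j + 0.7829k
-0.2788 + 0.5479i - 0.0963j + 0.7829k


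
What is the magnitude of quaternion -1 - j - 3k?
√11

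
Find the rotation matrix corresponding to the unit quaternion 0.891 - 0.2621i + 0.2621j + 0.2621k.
[[0.7252, -0.6045, 0.3297], [0.3297, 0.7252, 0.6045], [-0.6045, -0.3297, 0.7252]]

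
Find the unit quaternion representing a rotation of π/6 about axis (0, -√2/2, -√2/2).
0.9659 - 0.183j - 0.183k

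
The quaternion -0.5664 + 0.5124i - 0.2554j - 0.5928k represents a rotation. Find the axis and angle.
axis = (0.6217, -0.3099, -0.7193), θ = 249°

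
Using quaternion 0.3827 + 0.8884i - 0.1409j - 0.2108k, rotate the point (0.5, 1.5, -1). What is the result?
(0.785, -0.586, 1.594)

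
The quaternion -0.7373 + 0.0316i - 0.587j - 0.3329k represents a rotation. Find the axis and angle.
axis = (0.0468, -0.8689, -0.4928), θ = 275°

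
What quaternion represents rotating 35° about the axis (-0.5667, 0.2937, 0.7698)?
0.9537 - 0.1704i + 0.0883j + 0.2315k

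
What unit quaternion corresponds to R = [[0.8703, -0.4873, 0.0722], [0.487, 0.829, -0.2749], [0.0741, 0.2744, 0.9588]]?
0.9563 + 0.1436i - 0.0005j + 0.2547k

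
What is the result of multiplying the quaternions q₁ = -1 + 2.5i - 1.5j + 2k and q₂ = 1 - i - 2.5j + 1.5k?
-5.25 + 6.25i - 4.75j - 7.25k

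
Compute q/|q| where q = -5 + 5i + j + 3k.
-0.6455 + 0.6455i + 0.1291j + 0.3873k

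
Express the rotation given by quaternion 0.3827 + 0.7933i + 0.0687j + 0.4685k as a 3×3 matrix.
[[0.5516, -0.2496, 0.7959], [0.4676, -0.6976, -0.5428], [0.6907, 0.6716, -0.2681]]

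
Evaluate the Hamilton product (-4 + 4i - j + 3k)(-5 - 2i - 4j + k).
21 - i + 11j - 37k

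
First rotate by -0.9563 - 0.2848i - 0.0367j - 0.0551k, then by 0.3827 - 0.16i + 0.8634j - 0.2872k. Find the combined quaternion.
-0.3957 - 0.0141i - 0.7667j + 0.5053k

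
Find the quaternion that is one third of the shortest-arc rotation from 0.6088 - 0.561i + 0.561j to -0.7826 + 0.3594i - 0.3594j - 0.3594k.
0.6859 - 0.507i + 0.507j + 0.1243k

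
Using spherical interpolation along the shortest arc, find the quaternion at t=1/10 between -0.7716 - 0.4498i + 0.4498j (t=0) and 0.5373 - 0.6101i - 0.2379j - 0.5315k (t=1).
-0.812 - 0.3478i + 0.4631j + 0.0723k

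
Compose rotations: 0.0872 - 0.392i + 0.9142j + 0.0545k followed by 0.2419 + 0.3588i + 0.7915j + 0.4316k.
-0.5854 - 0.415i + 0.1014j + 0.6891k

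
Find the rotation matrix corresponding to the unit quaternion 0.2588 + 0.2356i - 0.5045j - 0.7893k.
[[-0.755, 0.1708, -0.633], [-0.6463, -0.357, 0.6745], [-0.1108, 0.9184, 0.3799]]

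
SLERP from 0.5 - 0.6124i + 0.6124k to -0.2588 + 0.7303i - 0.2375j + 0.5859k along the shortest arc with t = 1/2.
0.4862 - 0.8603i + 0.1522j + 0.017k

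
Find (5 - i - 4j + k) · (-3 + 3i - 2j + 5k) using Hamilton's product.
-25 + 10j + 36k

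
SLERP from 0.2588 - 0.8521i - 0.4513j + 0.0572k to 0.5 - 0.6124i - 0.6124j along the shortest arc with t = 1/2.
0.3865 - 0.7459i - 0.5417j + 0.0291k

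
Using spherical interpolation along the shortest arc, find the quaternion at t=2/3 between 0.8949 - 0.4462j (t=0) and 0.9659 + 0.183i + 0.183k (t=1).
0.9719 + 0.1252i - 0.155j + 0.1252k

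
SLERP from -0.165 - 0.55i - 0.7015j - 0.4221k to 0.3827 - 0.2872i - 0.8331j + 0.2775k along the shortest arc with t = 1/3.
0.027 - 0.5128i - 0.8341j - 0.2015k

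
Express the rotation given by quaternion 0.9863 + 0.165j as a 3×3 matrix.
[[0.9456, 0, 0.3255], [0, 1, 0], [-0.3255, 0, 0.9456]]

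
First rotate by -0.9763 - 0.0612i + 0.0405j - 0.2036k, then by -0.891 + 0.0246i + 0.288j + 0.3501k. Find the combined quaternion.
0.931 - 0.0423i - 0.3337j - 0.1418k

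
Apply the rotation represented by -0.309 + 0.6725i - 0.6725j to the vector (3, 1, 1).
(-0.202, -2.202, -2.471)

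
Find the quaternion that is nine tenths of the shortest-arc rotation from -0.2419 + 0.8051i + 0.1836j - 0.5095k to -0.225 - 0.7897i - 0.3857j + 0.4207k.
0.179 + 0.8013i + 0.3694j - 0.4353k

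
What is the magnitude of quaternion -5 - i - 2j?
√30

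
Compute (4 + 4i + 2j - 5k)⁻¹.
0.0656 - 0.0656i - 0.0328j + 0.082k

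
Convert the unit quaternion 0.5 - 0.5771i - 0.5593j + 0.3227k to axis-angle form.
axis = (-0.6664, -0.6458, 0.3726), θ = 2π/3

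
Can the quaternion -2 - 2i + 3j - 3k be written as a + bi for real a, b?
No. The quaternion -2 - 2i + 3j - 3k has j-coefficient y = 3 and k-coefficient z = -3, not both zero, so it does not lie in the complex subalgebra spanned by 1 and i.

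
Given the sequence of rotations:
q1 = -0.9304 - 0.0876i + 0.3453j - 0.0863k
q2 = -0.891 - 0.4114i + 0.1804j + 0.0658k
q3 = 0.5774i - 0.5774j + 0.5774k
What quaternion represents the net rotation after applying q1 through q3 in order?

q2 · q1 = 0.7363 + 0.4225i - 0.5168j - 0.1106k
q3 · q2 · q1 = -0.4785 + 0.7874i - 0.1173j + 0.3707k
-0.4785 + 0.7874i - 0.1173j + 0.3707k


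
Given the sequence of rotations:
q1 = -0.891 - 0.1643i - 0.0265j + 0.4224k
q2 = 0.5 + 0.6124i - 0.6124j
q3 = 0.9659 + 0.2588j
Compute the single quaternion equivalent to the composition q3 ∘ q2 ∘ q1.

q2 · q1 = -0.3611 - 0.8865i + 0.2737j + 0.0944k
q3 · q2 · q1 = -0.4196 - 0.8318i + 0.1709j + 0.3206k
-0.4196 - 0.8318i + 0.1709j + 0.3206k


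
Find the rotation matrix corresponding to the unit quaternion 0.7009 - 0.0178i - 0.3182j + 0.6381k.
[[-0.0168, -0.8832, -0.4688], [0.9058, 0.185, -0.3811], [0.4233, -0.431, 0.7969]]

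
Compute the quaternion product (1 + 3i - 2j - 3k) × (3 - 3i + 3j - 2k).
12 + 19i + 12j - 8k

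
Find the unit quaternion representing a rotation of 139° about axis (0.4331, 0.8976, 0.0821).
0.3502 + 0.4057i + 0.8408j + 0.0769k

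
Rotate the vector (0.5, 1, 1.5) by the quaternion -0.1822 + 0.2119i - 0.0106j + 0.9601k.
(0.54, -1.025, 1.469)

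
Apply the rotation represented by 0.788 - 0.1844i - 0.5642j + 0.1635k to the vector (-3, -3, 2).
(-2.68, -3.821, -0.471)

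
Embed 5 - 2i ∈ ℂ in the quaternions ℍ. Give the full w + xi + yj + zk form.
5 - 2i + 0j + 0k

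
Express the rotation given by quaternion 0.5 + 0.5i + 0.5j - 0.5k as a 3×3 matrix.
[[0, 1, 0], [0, 0, -1], [-1, 0, 0]]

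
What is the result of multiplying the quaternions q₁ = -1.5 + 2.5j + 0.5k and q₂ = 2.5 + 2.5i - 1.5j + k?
-0.5 - 0.5i + 9.75j - 6.5k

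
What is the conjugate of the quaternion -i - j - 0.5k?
i + j + 0.5k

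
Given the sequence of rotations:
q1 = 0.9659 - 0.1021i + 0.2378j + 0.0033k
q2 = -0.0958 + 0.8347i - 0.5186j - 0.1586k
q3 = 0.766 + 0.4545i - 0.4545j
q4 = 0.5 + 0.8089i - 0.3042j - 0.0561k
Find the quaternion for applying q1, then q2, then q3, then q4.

q2 · q1 = 0.1165 + 0.852i - 0.5103j - 0.008k
q3 · q2 · q1 = -0.5299 + 0.7092i - 0.4402j + 0.1492k
q4 · q3 · q2 · q1 = -0.9642 - 0.1441i - 0.2194j - 0.036k
-0.9642 - 0.1441i - 0.2194j - 0.036k


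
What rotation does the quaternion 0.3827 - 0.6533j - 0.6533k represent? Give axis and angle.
axis = (0, -√2/2, -√2/2), θ = 3π/4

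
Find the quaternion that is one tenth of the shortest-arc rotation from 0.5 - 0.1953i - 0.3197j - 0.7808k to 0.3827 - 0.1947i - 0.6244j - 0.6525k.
0.4909 - 0.1963i - 0.3526j - 0.7721k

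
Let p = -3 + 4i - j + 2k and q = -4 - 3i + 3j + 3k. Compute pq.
21 - 16i - 23j - 8k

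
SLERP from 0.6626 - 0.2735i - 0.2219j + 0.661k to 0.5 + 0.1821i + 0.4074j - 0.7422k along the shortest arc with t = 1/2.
0.1009 - 0.2826i - 0.3904j + 0.8704k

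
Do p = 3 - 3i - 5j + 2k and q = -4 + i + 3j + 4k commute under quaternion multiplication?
No: pq = -2 - 11i + 43j ≠ -2 + 41i + 15j + 8k = qp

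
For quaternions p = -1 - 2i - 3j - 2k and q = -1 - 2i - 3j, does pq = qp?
No: pq = -12 - 2i + 10j + 2k ≠ -12 + 10i + 2j + 2k = qp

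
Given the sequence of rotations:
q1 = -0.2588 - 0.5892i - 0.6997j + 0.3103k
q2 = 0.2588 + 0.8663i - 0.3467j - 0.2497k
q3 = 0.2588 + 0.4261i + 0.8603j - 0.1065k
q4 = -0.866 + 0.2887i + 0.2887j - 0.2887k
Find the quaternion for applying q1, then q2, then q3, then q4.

q2 · q1 = 0.2783 - 0.659i - 0.213j - 0.6655k
q3 · q2 · q1 = 0.4652 - 0.6472i + 0.5381j + 0.2743k
q4 · q3 · q2 · q1 = -0.2922 + 0.9293i - 0.224j - 0.0297k
-0.2922 + 0.9293i - 0.224j - 0.0297k


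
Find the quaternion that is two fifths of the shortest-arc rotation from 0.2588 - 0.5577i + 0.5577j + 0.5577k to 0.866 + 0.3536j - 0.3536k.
0.647 - 0.4132i + 0.5991j + 0.2273k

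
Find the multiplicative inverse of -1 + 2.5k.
-0.1379 - 0.3448k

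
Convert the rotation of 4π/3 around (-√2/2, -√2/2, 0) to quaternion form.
-0.5 - 0.6124i - 0.6124j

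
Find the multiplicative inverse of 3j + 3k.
-0.1667j - 0.1667k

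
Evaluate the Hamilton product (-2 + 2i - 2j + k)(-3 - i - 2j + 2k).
2 - 6i + 5j - 13k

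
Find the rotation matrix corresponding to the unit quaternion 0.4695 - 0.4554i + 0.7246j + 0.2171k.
[[-0.1444, -0.8638, 0.4827], [-0.4561, 0.491, 0.7422], [-0.8781, -0.113, -0.4649]]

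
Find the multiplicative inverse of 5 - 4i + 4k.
0.0877 + 0.0702i - 0.0702k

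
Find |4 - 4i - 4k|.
√48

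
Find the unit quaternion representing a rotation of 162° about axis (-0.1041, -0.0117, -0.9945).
0.1564 - 0.1028i - 0.0116j - 0.9823k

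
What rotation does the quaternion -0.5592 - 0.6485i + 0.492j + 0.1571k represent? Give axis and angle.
axis = (-0.7822, 0.5935, 0.1895), θ = 248°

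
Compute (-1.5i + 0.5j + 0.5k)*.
1.5i - 0.5j - 0.5k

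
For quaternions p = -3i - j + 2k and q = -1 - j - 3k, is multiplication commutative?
No: pq = 5 + 8i - 8j + k ≠ 5 - 2i + 10j - 5k = qp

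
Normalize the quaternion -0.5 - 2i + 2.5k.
-0.1543 - 0.6172i + 0.7715k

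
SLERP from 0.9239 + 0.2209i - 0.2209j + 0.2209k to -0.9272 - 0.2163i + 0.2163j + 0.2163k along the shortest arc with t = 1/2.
0.9485 + 0.224i - 0.224j + 0.0024k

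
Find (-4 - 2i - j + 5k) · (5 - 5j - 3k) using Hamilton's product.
-10 + 18i + 9j + 47k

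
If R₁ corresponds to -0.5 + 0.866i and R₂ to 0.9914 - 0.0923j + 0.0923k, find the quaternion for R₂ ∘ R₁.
-0.4957 + 0.8586i + 0.1261j + 0.0338k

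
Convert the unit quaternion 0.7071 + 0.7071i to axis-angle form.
axis = (1, 0, 0), θ = π/2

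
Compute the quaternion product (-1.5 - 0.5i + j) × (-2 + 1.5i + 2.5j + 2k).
1.25 + 0.75i - 4.75j - 5.75k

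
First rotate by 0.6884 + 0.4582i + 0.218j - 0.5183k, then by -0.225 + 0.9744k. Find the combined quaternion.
0.3501 - 0.3155i + 0.3974j + 0.7874k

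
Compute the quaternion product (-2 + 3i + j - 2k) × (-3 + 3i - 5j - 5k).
-8 - 30i + 16j - 2k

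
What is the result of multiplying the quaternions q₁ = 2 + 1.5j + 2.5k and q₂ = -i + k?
-2.5 - 0.5i - 2.5j + 3.5k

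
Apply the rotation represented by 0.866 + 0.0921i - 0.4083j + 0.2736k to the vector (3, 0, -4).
(4.178, 2.728, -0.326)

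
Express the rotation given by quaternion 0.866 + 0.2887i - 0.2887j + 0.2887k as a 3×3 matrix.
[[0.6666, -0.6667, -0.3333], [0.3333, 0.6666, -0.6667], [0.6667, 0.3333, 0.6666]]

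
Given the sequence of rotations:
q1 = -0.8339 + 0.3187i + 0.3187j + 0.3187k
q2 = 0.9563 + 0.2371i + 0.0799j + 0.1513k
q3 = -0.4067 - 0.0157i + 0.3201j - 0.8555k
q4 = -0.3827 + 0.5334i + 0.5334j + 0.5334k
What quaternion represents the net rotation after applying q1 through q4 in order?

q2 · q1 = -0.9467 + 0.0843i + 0.2108j + 0.2287k
q3 · q2 · q1 = 0.5145 + 0.2341i - 0.4573j + 0.6866k
q4 · q3 · q2 · q1 = -0.4441 + 0.795i + 0.2081j - 0.3571k
-0.4441 + 0.795i + 0.2081j - 0.3571k


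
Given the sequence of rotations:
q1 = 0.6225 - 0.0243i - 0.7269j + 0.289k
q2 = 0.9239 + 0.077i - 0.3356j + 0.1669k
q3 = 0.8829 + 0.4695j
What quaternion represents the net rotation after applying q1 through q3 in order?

q2 · q1 = 0.2848 + 0.0498i - 0.9068j + 0.3068k
q3 · q2 · q1 = 0.6772 + 0.188i - 0.6669j + 0.2475k
0.6772 + 0.188i - 0.6669j + 0.2475k


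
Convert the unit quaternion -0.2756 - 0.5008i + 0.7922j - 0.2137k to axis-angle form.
axis = (-0.521, 0.8241, -0.2223), θ = 212°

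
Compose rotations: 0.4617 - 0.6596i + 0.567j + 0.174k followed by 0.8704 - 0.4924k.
0.4875 - 0.2949i + 0.8183j - 0.0759k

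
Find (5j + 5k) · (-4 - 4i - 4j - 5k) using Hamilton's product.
45 - 5i - 40j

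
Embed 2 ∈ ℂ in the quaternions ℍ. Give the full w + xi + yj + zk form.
2 + 0i + 0j + 0k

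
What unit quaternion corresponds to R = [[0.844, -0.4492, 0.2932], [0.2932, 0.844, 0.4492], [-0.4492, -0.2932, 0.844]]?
0.9397 - 0.1975i + 0.1975j + 0.1975k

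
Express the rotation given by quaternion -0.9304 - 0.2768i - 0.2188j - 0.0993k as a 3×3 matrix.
[[0.8845, -0.0636, 0.4621], [0.3059, 0.827, -0.4716], [-0.3522, 0.5585, 0.751]]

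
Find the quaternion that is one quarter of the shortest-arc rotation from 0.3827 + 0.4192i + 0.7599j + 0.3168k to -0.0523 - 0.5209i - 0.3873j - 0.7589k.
0.3114 + 0.4661i + 0.6948j + 0.4506k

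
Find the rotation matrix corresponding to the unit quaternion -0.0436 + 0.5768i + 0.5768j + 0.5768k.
[[-0.3308, 0.7157, 0.6151], [0.6151, -0.3308, 0.7157], [0.7157, 0.6151, -0.3308]]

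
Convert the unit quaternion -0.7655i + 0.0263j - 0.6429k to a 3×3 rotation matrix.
[[0.172, -0.0403, 0.9843], [-0.0403, -0.9986, -0.0338], [0.9843, -0.0338, -0.1734]]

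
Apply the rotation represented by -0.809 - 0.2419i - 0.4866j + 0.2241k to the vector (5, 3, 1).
(4.603, 1.102, -3.549)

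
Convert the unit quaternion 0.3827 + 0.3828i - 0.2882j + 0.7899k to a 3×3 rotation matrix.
[[-0.414, -0.8252, 0.3842], [0.3839, -0.541, -0.7483], [0.8253, -0.1623, 0.5408]]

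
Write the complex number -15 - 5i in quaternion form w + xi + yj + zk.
-15 - 5i + 0j + 0k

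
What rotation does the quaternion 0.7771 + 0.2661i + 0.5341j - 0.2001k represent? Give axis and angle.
axis = (0.4228, 0.8486, -0.3179), θ = 78°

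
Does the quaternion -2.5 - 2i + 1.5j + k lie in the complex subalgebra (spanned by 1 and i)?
No. The quaternion -2.5 - 2i + 1.5j + k has j-coefficient y = 1.5 and k-coefficient z = 1, not both zero, so it does not lie in the complex subalgebra spanned by 1 and i.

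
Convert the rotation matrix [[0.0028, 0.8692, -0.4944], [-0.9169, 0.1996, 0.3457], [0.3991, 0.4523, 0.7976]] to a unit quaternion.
0.7071 + 0.0377i - 0.3159j - 0.6315k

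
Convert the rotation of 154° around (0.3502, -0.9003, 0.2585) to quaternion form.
0.225 + 0.3412i - 0.8772j + 0.2519k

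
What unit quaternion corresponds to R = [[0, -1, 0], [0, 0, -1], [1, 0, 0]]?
0.5 + 0.5i - 0.5j + 0.5k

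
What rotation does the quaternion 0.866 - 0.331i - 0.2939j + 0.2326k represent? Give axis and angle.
axis = (-0.6619, -0.5878, 0.4652), θ = π/3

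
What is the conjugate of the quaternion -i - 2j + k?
i + 2j - k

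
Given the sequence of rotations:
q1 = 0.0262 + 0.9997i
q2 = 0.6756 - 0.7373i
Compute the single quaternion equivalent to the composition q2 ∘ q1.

q2 · q1 = 0.7548 + 0.6561i
0.7548 + 0.6561i


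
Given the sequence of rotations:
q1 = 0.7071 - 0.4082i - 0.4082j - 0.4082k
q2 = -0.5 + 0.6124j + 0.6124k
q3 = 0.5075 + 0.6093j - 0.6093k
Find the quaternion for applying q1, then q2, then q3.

q2 · q1 = 0.1464 + 0.2041i + 0.3871j + 0.8871k
q3 · q2 · q1 = 0.3789 + 0.88i + 0.1613j + 0.2366k
0.3789 + 0.88i + 0.1613j + 0.2366k


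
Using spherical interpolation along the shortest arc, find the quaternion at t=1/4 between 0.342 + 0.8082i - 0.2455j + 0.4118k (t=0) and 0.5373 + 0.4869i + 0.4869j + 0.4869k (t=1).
0.422 + 0.7773i - 0.0578j + 0.4631k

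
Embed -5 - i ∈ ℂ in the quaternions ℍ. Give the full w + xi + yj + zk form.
-5 - i + 0j + 0k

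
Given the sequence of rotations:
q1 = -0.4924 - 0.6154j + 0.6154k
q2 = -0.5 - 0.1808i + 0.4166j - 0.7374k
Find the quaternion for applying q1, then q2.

q2 · q1 = 0.9564 - 0.1084i + 0.2138j + 0.1667k
0.9564 - 0.1084i + 0.2138j + 0.1667k


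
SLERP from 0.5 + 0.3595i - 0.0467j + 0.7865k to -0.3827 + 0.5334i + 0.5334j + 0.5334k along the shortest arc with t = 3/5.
-0.0235 + 0.5493i + 0.3507j + 0.7581k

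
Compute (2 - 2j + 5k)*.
2 + 2j - 5k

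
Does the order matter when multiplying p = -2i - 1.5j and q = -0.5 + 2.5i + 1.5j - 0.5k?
Yes: pq = 7.25 + 1.75i - 0.25j + 0.75k ≠ 7.25 + 0.25i + 1.75j - 0.75k = qp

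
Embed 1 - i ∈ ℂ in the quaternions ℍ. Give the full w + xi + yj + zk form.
1 - i + 0j + 0k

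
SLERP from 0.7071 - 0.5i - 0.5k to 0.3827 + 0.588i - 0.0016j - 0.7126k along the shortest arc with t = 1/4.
0.7212 - 0.2341i - 0.0005j - 0.652k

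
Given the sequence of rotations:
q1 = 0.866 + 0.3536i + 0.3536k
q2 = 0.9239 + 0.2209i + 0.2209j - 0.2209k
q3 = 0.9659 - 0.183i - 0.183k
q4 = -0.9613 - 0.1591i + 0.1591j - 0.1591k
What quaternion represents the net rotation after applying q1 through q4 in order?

q2 · q1 = 0.8001 + 0.5961i + 0.0351j + 0.0573k
q3 · q2 · q1 = 0.8924 + 0.4358i - 0.0647j - 0.0975k
q4 · q3 · q2 · q1 = -0.7937 - 0.5867i + 0.1193j - 0.1073k
-0.7937 - 0.5867i + 0.1193j - 0.1073k


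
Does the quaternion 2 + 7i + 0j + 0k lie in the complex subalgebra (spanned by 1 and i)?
Yes. The quaternion 2 + 7i has j- and k-coefficients y = z = 0, so it lies in the complex subalgebra spanned by 1 and i.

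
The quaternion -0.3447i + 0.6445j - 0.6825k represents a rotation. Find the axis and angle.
axis = (-0.3447, 0.6445, -0.6825), θ = π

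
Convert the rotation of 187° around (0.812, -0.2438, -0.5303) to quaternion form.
-0.061 + 0.8105i - 0.2433j - 0.5293k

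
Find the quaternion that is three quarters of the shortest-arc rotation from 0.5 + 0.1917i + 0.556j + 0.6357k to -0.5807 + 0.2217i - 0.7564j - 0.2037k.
0.5829 - 0.1203i + 0.7338j + 0.3275k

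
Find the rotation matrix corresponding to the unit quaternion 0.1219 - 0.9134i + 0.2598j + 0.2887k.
[[0.6983, -0.545, -0.4641], [-0.4042, -0.8353, 0.3727], [-0.5907, -0.0727, -0.8036]]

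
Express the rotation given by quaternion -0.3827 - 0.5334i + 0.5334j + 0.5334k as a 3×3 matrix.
[[-0.1381, -0.1608, -0.9773], [-0.9773, -0.1381, 0.1608], [-0.1608, 0.9773, -0.1381]]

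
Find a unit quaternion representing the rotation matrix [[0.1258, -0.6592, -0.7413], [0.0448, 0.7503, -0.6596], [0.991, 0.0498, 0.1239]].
0.7071 + 0.2508i - 0.6125j + 0.2489k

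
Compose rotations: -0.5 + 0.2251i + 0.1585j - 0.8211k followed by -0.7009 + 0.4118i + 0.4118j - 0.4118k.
-0.1456 - 0.6365i - 0.0716j + 0.754k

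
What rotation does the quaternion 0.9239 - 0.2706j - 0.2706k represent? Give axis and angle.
axis = (0, -√2/2, -√2/2), θ = π/4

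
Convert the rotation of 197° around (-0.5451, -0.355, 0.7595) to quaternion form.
-0.1478 - 0.5391i - 0.3511j + 0.7512k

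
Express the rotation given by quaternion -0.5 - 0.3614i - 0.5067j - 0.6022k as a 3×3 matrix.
[[-0.2388, -0.236, 0.942], [0.9684, 0.0135, 0.2489], [-0.0714, 0.9717, 0.2253]]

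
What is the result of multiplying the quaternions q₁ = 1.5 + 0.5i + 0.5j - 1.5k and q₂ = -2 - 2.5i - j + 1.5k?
1 - 5.5i + 0.5j + 6k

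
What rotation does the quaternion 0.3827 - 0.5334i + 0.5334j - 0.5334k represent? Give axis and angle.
axis = (-√3/3, √3/3, -√3/3), θ = 3π/4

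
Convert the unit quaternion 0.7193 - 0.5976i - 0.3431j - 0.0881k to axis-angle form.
axis = (-0.8602, -0.4939, -0.1268), θ = 88°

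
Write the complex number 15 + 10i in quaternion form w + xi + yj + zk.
15 + 10i + 0j + 0k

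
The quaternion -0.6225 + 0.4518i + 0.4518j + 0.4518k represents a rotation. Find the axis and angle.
axis = (√3/3, √3/3, √3/3), θ = 257°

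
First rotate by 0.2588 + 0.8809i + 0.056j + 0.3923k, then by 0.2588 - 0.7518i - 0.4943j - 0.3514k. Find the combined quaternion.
0.8948 - 0.1408i - 0.128j + 0.4039k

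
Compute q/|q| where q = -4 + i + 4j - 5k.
-0.5252 + 0.1313i + 0.5252j - 0.6565k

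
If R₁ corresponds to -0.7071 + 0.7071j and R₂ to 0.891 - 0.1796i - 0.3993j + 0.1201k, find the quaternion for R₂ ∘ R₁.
-0.3477 + 0.0421i + 0.9124j - 0.2119k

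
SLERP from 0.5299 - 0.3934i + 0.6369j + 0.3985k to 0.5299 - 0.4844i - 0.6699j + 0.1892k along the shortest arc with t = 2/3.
0.6875 - 0.5858i - 0.2572j + 0.3435k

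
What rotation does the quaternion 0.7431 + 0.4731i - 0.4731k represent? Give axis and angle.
axis = (√2/2, 0, -√2/2), θ = 84°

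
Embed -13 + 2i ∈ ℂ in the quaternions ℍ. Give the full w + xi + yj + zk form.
-13 + 2i + 0j + 0k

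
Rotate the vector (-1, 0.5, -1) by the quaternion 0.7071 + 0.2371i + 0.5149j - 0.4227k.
(-0.219, 1.389, 0.521)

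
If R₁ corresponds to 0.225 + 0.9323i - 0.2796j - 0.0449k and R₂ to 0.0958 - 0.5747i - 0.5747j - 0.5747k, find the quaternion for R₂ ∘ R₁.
0.3709 - 0.1749i - 0.7177j + 0.5629k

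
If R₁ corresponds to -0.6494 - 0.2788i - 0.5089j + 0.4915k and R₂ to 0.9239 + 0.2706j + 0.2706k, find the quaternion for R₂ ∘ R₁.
-0.5953 + 0.0131i - 0.7213j + 0.3538k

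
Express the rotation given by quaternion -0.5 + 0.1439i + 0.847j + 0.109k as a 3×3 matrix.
[[-0.4586, 0.3528, -0.8156], [0.1348, 0.9348, 0.3285], [0.8784, 0.0407, -0.4762]]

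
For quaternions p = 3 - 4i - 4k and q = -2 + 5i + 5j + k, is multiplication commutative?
No: pq = 18 + 43i - j - 9k ≠ 18 + 3i + 31j + 31k = qp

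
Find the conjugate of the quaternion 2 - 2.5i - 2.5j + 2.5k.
2 + 2.5i + 2.5j - 2.5k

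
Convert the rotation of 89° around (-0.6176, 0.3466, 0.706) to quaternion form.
0.7133 - 0.4329i + 0.2429j + 0.4948k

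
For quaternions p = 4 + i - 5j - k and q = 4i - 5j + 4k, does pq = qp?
No: pq = -25 - 9i - 28j + 31k ≠ -25 + 41i - 12j + k = qp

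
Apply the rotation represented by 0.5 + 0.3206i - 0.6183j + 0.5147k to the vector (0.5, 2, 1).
(-2.258, -0.369, -0.128)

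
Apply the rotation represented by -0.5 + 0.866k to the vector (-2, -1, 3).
(0.134, 2.232, 3)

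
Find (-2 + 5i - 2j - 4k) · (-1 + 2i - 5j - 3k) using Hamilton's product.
-30 - 23i + 19j - 11k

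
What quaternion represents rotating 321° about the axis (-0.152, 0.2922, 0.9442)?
-0.9426 - 0.0507i + 0.0975j + 0.3152k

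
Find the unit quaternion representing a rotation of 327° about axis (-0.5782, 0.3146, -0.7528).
-0.9588 - 0.1642i + 0.0894j - 0.2138k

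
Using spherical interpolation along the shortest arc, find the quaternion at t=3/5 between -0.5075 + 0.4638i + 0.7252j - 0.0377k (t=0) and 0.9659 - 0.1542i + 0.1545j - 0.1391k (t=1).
-0.9097 + 0.3288i + 0.2412j + 0.0779k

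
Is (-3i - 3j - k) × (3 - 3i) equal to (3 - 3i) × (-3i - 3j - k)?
No: pq = -9 - 9i - 6j - 12k ≠ -9 - 9i - 12j + 6k = qp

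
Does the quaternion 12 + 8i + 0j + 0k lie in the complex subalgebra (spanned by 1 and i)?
Yes. The quaternion 12 + 8i has j- and k-coefficients y = z = 0, so it lies in the complex subalgebra spanned by 1 and i.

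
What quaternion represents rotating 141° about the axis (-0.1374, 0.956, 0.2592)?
0.3338 - 0.1295i + 0.9012j + 0.2443k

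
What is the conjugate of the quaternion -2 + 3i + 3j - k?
-2 - 3i - 3j + k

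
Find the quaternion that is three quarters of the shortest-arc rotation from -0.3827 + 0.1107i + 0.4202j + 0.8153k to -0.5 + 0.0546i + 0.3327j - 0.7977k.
0.3008 - 0.0105i - 0.1465j + 0.9423k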